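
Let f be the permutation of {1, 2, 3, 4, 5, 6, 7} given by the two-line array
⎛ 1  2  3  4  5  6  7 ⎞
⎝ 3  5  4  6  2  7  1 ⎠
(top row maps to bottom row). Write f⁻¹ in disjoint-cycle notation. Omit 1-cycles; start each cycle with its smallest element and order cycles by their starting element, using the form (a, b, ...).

The cycle decomposition of f is (1, 3, 4, 6, 7)(2, 5).
The inverse reverses every cycle; in canonical form, f⁻¹ = (1, 7, 6, 4, 3)(2, 5).

(1, 7, 6, 4, 3)(2, 5)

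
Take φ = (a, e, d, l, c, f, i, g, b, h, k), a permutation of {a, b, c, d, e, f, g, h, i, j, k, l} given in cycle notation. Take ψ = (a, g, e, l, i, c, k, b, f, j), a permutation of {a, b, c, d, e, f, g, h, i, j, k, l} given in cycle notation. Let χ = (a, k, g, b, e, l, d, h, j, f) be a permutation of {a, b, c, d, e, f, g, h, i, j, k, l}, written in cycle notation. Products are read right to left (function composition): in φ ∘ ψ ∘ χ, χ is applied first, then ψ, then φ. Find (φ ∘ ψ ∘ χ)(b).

c

Chase b: χ(b) = e; ψ(e) = l; φ(l) = c. Hence (φ ∘ ψ ∘ χ)(b) = c.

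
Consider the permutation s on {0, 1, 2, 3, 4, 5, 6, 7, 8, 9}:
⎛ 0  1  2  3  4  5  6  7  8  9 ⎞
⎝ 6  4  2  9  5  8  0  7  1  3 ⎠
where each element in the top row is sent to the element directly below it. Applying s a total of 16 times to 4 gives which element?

4

Tracing 4 → 5 → … returns to 4 after 4 steps, so 4 lies in a 4-cycle (1, 4, 5, 8).
On a 4-cycle, s^4 is the identity, so s^16 = s^0 there (16 ≡ 0 mod 4).
So s^16(4) = 4.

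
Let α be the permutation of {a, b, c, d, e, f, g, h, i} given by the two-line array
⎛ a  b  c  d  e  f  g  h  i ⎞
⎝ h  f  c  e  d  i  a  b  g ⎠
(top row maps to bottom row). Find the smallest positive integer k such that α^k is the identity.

Writing α as disjoint cycles, the cycle lengths are 6, 2, 1.
The order is lcm(6, 2) = 6.

6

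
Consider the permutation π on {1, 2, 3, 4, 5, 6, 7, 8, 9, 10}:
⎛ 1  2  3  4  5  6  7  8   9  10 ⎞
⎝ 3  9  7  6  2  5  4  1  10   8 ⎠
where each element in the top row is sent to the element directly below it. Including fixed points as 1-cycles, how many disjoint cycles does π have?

1

The cycle decomposition is (1 3 7 4 6 5 2 9 10 8), which has 1 cycle (counting 1-cycles).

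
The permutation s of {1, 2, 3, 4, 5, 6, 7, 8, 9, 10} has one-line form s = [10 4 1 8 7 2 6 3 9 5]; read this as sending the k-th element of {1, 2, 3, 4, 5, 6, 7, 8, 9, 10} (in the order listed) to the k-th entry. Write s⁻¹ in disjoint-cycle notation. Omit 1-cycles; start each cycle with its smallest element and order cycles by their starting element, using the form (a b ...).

The cycle decomposition of s is (1 10 5 7 6 2 4 8 3).
The inverse reverses every cycle; in canonical form, s⁻¹ = (1 3 8 4 2 6 7 5 10).

(1 3 8 4 2 6 7 5 10)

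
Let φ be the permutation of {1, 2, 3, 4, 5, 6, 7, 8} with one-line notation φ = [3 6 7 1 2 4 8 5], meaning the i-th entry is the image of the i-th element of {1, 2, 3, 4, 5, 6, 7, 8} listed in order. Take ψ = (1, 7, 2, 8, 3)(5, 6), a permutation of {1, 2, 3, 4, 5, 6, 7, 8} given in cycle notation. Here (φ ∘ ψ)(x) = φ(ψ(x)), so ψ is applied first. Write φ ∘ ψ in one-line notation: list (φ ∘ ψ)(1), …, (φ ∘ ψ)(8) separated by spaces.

(φ ∘ ψ)(x) = φ(ψ(x)). Computing each image: φ(ψ(1)) = φ(7) = 8, φ(ψ(2)) = φ(8) = 5, φ(ψ(3)) = φ(1) = 3, φ(ψ(4)) = φ(4) = 1, φ(ψ(5)) = φ(6) = 4, φ(ψ(6)) = φ(5) = 2, φ(ψ(7)) = φ(2) = 6, φ(ψ(8)) = φ(3) = 7.
Hence φ ∘ ψ = [8 5 3 1 4 2 6 7].

8 5 3 1 4 2 6 7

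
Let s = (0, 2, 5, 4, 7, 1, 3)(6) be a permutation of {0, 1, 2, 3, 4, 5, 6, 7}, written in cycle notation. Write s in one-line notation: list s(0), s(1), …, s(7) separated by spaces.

2 3 5 0 7 4 6 1

Each element maps to the next entry in its cycle (wrapping to the front): 0→2, 1→3, 2→5, 3→0, 4→7, 5→4, 6→6, 7→1.
So the one-line form is 2 3 5 0 7 4 6 1.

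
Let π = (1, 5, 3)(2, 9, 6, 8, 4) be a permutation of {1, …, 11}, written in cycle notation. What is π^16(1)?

5

1 lies in the 3-cycle (1, 5, 3).
Powers repeat with period 3 on this cycle, and 16 mod 3 = 1, so π^16(1) = π^1(1).
Advancing 1 step from 1: 1 → 5.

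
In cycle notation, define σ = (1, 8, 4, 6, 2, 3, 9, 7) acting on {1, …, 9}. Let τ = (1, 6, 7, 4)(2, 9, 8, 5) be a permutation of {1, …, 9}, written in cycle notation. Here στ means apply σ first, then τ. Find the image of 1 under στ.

(στ)(1) = τ(σ(1)). σ(1) = 8, then τ(8) = 5. So (στ)(1) = 5.

5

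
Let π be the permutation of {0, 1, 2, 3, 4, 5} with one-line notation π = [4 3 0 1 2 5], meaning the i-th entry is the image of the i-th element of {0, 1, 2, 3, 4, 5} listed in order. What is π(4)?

4 is element number 5 of the domain, and entry number 5 of the one-line form is 2, so π(4) = 2.

2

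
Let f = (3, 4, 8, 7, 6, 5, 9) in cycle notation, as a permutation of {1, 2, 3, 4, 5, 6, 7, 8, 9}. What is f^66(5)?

4

5 lies in the 7-cycle (3, 4, 8, 7, 6, 5, 9).
Powers repeat with period 7 on this cycle, and 66 mod 7 = 3, so f^66(5) = f^3(5).
Stepping 3 places around the cycle: 5 → 9 → 3 → 4.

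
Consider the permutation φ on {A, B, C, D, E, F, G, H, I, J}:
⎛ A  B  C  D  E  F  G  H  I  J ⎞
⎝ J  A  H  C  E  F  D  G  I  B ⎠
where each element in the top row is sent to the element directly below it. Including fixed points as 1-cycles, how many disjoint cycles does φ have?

5

The cycle decomposition is (A J B)(C H G D)(E)(F)(I), which has 5 cycles (counting 1-cycles).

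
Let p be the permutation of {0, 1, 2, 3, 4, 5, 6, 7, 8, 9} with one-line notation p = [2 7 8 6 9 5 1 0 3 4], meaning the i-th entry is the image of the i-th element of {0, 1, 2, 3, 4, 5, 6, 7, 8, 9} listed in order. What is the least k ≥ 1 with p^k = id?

Decomposing into disjoint cycles gives cycle lengths 7, 2, 1.
The order of p is the least common multiple of its cycle lengths: lcm(7, 2) = 14.

14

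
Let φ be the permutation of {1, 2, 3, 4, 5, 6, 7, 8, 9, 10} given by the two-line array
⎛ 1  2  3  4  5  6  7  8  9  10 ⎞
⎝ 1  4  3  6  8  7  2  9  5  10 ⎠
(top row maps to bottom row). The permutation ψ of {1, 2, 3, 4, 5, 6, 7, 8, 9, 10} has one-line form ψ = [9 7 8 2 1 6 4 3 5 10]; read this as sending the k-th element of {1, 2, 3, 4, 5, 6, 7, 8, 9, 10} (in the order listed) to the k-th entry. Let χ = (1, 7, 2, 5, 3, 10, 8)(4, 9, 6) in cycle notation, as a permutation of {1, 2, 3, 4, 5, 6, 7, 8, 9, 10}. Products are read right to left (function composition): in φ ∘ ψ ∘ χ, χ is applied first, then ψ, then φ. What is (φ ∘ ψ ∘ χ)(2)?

(φ ∘ ψ ∘ χ)(2) = φ(ψ(χ(2))). χ(2) = 5, then ψ(5) = 1, then φ(1) = 1, so the result is 1.

1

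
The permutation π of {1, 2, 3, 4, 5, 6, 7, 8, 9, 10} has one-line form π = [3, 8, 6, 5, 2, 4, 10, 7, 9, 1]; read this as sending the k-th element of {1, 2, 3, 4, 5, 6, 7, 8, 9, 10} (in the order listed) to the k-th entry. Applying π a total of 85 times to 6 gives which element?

Tracing 6 → 4 → … returns to 6 after 9 steps, so 6 lies in a 9-cycle (1 3 6 4 5 2 8 7 10).
Powers repeat with period 9 on this cycle, and 85 mod 9 = 4, so π^85(6) = π^4(6).
Advancing 4 steps from 6: 6 → 4 → 5 → 2 → 8.

8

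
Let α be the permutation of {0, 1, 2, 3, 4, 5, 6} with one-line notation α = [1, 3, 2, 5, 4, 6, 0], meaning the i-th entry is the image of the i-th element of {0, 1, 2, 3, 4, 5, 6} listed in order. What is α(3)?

3 is element number 4 of the domain, and entry number 4 of the one-line form is 5, so α(3) = 5.

5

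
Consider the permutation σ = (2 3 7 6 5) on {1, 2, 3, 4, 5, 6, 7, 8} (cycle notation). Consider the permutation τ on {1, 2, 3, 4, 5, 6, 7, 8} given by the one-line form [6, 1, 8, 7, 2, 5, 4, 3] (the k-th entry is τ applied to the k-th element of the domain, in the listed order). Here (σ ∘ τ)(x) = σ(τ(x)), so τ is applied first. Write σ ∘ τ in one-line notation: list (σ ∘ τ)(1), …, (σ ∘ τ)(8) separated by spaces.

(σ ∘ τ)(x) = σ(τ(x)). Computing each image: σ(τ(1)) = σ(6) = 5, σ(τ(2)) = σ(1) = 1, σ(τ(3)) = σ(8) = 8, σ(τ(4)) = σ(7) = 6, σ(τ(5)) = σ(2) = 3, σ(τ(6)) = σ(5) = 2, σ(τ(7)) = σ(4) = 4, σ(τ(8)) = σ(3) = 7.
Hence σ ∘ τ = [5 1 8 6 3 2 4 7].

5 1 8 6 3 2 4 7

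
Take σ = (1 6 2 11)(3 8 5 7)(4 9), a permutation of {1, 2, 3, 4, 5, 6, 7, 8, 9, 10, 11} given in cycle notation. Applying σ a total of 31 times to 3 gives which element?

3 lies in the 4-cycle (3 8 5 7).
Powers repeat with period 4 on this cycle, and 31 mod 4 = 3, so σ^31(3) = σ^3(3).
Stepping 3 places around the cycle: 3 → 8 → 5 → 7.

7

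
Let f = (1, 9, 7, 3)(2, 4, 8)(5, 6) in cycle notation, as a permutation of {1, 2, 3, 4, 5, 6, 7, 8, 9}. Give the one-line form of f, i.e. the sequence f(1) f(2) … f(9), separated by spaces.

9 4 1 8 6 5 3 2 7

Each element maps to the next entry in its cycle (wrapping to the front): 1→9, 2→4, 3→1, 4→8, 5→6, 6→5, 7→3, 8→2, 9→7.
Listing these in domain order gives 9 4 1 8 6 5 3 2 7.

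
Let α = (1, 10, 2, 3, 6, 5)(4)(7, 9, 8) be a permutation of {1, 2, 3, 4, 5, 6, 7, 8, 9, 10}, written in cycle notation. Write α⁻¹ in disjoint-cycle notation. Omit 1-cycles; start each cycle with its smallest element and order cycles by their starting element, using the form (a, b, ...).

Inverting a permutation written in cycle notation just reverses the order within every cycle.
Reversing each cycle of α and rotating so the smallest element leads gives (1, 5, 6, 3, 2, 10)(7, 8, 9).

(1, 5, 6, 3, 2, 10)(7, 8, 9)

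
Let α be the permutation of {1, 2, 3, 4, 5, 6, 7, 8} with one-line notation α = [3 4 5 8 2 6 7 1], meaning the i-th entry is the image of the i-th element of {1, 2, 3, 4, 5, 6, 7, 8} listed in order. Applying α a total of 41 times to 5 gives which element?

3

Tracing 5 → 2 → … returns to 5 after 6 steps, so 5 lies in a 6-cycle (1 3 5 2 4 8).
Powers repeat with period 6 on this cycle, and 41 mod 6 = 5, so α^41(5) = α^5(5).
Advancing 5 steps from 5: 5 → 2 → 4 → 8 → 1 → 3.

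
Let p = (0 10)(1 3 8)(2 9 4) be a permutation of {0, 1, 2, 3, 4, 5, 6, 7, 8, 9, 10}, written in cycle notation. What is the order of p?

The disjoint cycles have lengths 3, 3, 2, 1, 1, 1.
The order of p is the least common multiple of its cycle lengths: lcm(3, 3, 2) = 6.

6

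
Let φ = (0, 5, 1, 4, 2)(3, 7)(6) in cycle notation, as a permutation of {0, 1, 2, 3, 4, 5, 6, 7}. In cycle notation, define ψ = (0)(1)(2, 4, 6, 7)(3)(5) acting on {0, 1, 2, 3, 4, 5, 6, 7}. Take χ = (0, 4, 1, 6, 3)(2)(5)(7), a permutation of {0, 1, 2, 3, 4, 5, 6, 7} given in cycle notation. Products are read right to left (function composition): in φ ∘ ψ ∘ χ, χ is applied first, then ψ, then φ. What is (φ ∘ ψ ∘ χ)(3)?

Chase 3: χ(3) = 0; ψ(0) = 0; φ(0) = 5. Hence (φ ∘ ψ ∘ χ)(3) = 5.

5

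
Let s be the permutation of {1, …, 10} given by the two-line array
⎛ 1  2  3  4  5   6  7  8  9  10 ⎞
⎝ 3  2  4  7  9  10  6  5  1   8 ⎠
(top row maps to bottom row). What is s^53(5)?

8

Tracing 5 → 9 → … returns to 5 after 9 steps, so 5 lies in a 9-cycle (1, 3, 4, 7, 6, 10, 8, 5, 9).
On a 9-cycle, s^9 is the identity, so s^53 = s^8 there (53 ≡ 8 mod 9).
Stepping 8 places around the cycle: 5 → 9 → 1 → 3 → 4 → 7 → 6 → 10 → 8.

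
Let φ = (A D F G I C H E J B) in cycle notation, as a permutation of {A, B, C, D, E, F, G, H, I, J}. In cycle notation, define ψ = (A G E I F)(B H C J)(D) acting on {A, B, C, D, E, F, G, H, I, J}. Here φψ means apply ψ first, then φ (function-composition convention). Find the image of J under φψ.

First apply ψ: ψ(J) = B, then φ(B) = A. Thus (φψ)(J) = A.

A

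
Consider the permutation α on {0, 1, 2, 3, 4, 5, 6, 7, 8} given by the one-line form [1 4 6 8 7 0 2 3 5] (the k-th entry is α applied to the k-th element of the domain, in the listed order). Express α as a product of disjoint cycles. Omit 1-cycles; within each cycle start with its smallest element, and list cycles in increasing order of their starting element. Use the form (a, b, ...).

Start at 0 and follow images: 0 → 1 → 4 → 7 → 3 → 8 → 5 → 0, giving the cycle (0, 1, 4, 7, 3, 8, 5).
Continuing from each remaining unvisited element yields (0, 1, 4, 7, 3, 8, 5)(2, 6).

(0, 1, 4, 7, 3, 8, 5)(2, 6)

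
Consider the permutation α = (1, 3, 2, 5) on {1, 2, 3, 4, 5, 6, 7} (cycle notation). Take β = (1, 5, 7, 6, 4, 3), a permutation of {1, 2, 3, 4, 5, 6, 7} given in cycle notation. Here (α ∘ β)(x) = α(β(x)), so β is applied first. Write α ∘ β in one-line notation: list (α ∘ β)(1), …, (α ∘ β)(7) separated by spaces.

(α ∘ β)(x) = α(β(x)). Computing each image: α(β(1)) = α(5) = 1, α(β(2)) = α(2) = 5, α(β(3)) = α(1) = 3, α(β(4)) = α(3) = 2, α(β(5)) = α(7) = 7, α(β(6)) = α(4) = 4, α(β(7)) = α(6) = 6.
Hence α ∘ β = [1 5 3 2 7 4 6].

1 5 3 2 7 4 6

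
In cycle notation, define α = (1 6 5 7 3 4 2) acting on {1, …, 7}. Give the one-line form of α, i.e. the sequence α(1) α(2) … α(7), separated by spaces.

Image by image: 1→6, 2→1, 3→4, 4→2, 5→7, 6→5, 7→3.
Listing these in domain order gives 6 1 4 2 7 5 3.

6 1 4 2 7 5 3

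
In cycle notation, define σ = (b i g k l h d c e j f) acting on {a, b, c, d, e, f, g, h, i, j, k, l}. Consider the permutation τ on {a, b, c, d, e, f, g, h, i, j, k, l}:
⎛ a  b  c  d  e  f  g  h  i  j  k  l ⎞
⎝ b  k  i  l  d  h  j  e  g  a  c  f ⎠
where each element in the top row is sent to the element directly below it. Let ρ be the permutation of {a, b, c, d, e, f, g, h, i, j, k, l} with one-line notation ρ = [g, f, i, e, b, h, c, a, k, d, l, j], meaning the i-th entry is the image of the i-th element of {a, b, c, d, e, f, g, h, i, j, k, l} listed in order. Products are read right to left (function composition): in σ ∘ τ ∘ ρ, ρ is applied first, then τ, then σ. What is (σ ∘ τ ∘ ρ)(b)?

Chase b: ρ(b) = f; τ(f) = h; σ(h) = d. Hence (σ ∘ τ ∘ ρ)(b) = d.

d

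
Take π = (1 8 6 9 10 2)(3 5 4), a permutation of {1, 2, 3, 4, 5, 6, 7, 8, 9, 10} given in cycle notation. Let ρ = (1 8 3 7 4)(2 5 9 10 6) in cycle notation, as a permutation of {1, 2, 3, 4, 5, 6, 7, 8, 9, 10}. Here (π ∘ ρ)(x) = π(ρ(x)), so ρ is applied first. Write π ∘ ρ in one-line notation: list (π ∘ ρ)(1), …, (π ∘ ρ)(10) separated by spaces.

6 4 7 8 10 1 3 5 2 9

(π ∘ ρ)(x) = π(ρ(x)). Computing each image: π(ρ(1)) = π(8) = 6, π(ρ(2)) = π(5) = 4, π(ρ(3)) = π(7) = 7, π(ρ(4)) = π(1) = 8, π(ρ(5)) = π(9) = 10, π(ρ(6)) = π(2) = 1, π(ρ(7)) = π(4) = 3, π(ρ(8)) = π(3) = 5, π(ρ(9)) = π(10) = 2, π(ρ(10)) = π(6) = 9.
Hence π ∘ ρ = [6 4 7 8 10 1 3 5 2 9].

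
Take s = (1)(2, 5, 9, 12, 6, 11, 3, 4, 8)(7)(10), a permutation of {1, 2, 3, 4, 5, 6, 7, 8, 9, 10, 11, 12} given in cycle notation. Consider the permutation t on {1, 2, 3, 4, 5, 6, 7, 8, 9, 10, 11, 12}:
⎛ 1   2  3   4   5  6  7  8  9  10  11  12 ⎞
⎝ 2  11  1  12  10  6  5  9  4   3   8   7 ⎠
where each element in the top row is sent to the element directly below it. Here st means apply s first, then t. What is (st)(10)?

3

First apply s: s(10) = 10, then t(10) = 3. Thus (st)(10) = 3.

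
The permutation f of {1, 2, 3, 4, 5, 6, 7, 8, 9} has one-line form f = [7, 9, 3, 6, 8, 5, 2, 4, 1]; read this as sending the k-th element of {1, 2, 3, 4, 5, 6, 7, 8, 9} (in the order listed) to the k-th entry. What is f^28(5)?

5

Tracing 5 → 8 → … returns to 5 after 4 steps, so 5 lies in a 4-cycle (4, 6, 5, 8).
Since the cycle has length 4, f^28 acts on it the same as f^0 (28 mod 4 = 0).
So f^28(5) = 5.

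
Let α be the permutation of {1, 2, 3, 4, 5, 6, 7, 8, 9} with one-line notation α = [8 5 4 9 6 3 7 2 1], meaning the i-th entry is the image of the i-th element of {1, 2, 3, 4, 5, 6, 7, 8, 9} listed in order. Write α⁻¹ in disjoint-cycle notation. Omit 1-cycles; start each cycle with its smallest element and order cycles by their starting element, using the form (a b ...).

First write α in disjoint cycles: (1 8 2 5 6 3 4 9).
Reversing each cycle (and rotating so the smallest element leads) gives α⁻¹ = (1 9 4 3 6 5 2 8).

(1 9 4 3 6 5 2 8)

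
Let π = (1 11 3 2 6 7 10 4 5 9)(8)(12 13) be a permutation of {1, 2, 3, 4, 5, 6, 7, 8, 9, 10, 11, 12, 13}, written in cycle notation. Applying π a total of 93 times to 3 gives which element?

3 lies in the 10-cycle (1 11 3 2 6 7 10 4 5 9).
Powers repeat with period 10 on this cycle, and 93 mod 10 = 3, so π^93(3) = π^3(3).
Stepping 3 places around the cycle: 3 → 2 → 6 → 7.

7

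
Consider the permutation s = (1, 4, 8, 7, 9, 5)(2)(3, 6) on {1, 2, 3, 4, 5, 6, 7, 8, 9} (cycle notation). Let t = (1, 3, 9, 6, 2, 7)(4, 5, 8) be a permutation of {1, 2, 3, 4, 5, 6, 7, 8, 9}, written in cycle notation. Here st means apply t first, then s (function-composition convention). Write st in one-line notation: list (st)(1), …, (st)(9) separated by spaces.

(st)(x) = s(t(x)). Computing each image: s(t(1)) = s(3) = 6, s(t(2)) = s(7) = 9, s(t(3)) = s(9) = 5, s(t(4)) = s(5) = 1, s(t(5)) = s(8) = 7, s(t(6)) = s(2) = 2, s(t(7)) = s(1) = 4, s(t(8)) = s(4) = 8, s(t(9)) = s(6) = 3.
Hence st = [6 9 5 1 7 2 4 8 3].

6 9 5 1 7 2 4 8 3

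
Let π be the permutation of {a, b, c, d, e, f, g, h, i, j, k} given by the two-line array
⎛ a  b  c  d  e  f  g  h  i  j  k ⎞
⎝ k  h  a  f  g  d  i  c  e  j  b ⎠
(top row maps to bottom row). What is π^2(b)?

c

Tracing b → h → … returns to b after 5 steps, so b lies in a 5-cycle (a, k, b, h, c).
Advancing 2 steps from b: b → h → c.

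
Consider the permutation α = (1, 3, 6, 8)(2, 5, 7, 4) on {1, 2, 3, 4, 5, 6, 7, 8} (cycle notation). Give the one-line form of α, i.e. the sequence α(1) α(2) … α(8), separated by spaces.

Image by image: 1↦3, 2↦5, 3↦6, 4↦2, 5↦7, 6↦8, 7↦4, 8↦1.
So the one-line form is 3 5 6 2 7 8 4 1.

3 5 6 2 7 8 4 1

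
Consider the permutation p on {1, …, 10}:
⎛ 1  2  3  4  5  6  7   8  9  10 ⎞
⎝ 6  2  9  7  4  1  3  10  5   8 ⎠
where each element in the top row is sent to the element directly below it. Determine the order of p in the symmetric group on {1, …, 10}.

Writing p as disjoint cycles, the cycle lengths are 5, 2, 2, 1.
The order is lcm(5, 2, 2) = 10.

10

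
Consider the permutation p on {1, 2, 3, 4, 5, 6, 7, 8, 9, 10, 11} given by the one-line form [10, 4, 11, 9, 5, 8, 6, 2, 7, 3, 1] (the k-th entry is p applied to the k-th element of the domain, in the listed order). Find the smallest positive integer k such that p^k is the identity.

12

Writing p as disjoint cycles, the cycle lengths are 6, 4, 1.
The order is lcm(6, 4) = 12.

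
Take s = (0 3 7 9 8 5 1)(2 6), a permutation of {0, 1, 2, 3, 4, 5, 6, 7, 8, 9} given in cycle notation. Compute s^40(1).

1 lies in the 7-cycle (0 3 7 9 8 5 1).
On a 7-cycle, s^7 is the identity, so s^40 = s^5 there (40 ≡ 5 mod 7).
Advancing 5 steps from 1: 1 → 0 → 3 → 7 → 9 → 8.

8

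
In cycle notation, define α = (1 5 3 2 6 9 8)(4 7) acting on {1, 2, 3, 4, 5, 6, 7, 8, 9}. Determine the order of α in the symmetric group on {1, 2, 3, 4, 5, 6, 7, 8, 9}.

The disjoint cycles have lengths 7, 2.
The order is lcm(7, 2) = 14.

14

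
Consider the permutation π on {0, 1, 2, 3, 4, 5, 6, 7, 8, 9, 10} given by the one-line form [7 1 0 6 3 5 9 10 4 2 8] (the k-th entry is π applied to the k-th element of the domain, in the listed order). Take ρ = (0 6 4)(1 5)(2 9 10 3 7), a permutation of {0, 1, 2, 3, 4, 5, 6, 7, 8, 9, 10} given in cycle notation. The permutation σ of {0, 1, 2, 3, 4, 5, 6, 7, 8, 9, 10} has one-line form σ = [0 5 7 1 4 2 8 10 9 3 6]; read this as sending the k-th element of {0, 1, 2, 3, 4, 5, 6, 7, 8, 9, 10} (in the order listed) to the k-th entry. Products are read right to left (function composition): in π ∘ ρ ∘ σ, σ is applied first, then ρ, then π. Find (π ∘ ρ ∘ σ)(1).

1

Chase 1: σ(1) = 5; ρ(5) = 1; π(1) = 1. Hence (π ∘ ρ ∘ σ)(1) = 1.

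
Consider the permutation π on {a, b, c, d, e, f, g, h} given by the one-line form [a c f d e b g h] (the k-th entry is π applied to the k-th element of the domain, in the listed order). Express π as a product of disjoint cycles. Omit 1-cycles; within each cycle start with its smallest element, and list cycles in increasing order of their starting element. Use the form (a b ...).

(b c f)

Start at b and follow images: b → c → f → b, giving the cycle (b c f).
Repeating from the next unused element and collecting all non-trivial cycles gives (b c f).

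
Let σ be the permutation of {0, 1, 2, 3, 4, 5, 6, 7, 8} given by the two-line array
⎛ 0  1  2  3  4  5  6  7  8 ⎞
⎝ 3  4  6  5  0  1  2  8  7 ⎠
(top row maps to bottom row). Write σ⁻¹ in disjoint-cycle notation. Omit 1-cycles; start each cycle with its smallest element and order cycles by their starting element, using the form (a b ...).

(0 4 1 5 3)(2 6)(7 8)

The cycle decomposition of σ is (0 3 5 1 4)(2 6)(7 8).
Reversing each cycle (and rotating so the smallest element leads) gives σ⁻¹ = (0 4 1 5 3)(2 6)(7 8).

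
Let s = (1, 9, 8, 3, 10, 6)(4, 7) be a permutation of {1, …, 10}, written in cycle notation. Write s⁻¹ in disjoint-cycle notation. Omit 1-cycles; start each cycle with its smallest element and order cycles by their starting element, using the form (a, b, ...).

The inverse reverses each cycle.
After reversing and putting each cycle's least element first, s⁻¹ = (1, 6, 10, 3, 8, 9)(4, 7).

(1, 6, 10, 3, 8, 9)(4, 7)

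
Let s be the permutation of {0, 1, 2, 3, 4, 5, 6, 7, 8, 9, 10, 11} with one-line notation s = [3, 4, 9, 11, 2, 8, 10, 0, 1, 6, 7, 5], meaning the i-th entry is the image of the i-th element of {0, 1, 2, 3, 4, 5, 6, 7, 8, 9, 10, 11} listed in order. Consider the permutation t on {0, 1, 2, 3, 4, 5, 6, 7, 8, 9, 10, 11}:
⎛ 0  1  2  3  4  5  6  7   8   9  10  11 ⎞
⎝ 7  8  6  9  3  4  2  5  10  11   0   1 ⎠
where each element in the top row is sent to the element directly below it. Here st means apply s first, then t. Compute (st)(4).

6

First apply s: s(4) = 2, then t(2) = 6. Thus (st)(4) = 6.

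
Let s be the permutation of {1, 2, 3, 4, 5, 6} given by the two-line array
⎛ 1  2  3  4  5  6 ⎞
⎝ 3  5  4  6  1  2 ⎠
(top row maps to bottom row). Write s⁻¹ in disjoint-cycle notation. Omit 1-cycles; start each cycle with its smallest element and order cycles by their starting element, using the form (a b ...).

(1 5 2 6 4 3)

First write s in disjoint cycles: (1 3 4 6 2 5).
Reversing each cycle (and rotating so the smallest element leads) gives s⁻¹ = (1 5 2 6 4 3).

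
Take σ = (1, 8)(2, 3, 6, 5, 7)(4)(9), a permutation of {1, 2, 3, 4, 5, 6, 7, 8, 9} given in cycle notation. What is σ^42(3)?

5

3 lies in the 5-cycle (2, 3, 6, 5, 7).
Since the cycle has length 5, σ^42 acts on it the same as σ^2 (42 mod 5 = 2).
Advancing 2 steps from 3: 3 → 6 → 5.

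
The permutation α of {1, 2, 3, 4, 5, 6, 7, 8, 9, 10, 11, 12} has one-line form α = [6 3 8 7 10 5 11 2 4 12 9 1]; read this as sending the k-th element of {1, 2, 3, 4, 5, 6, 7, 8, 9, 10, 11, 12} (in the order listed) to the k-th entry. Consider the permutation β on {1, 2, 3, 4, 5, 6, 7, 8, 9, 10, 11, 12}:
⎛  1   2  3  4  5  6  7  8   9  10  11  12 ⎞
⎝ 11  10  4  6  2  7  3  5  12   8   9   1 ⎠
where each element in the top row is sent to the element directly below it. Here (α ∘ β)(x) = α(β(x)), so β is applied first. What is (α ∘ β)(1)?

β(1) = 11, then α(11) = 9; composing gives (α ∘ β)(1) = 9.

9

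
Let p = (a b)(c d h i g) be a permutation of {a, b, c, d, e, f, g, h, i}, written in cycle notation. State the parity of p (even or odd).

The cycle lengths are 5, 2, 1, 1.
A cycle is odd iff its length is even; p has 1 even-length cycle, so sgn(p) = (−1)^1 and p is odd.

odd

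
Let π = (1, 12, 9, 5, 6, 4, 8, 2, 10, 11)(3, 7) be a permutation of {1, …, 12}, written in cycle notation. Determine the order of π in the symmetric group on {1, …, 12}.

The disjoint cycles have lengths 10, 2.
Since disjoint cycles commute, ord(π) = lcm(10, 2) = 10.

10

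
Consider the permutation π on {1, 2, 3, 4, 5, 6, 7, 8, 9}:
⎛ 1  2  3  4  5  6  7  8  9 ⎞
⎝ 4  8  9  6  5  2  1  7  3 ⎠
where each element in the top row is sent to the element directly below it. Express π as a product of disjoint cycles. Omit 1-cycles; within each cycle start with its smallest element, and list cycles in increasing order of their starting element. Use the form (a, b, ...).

From 1: 1 → 4 → 6 → 2 → 8 → 7 → 1, closing the cycle (1, 4, 6, 2, 8, 7).
Repeating from the next unused element and collecting all non-trivial cycles gives (1, 4, 6, 2, 8, 7)(3, 9).

(1, 4, 6, 2, 8, 7)(3, 9)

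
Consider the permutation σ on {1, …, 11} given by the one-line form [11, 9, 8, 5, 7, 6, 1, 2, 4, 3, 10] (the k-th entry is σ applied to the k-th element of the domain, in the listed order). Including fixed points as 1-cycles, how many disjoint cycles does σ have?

The cycle decomposition is (1 11 10 3 8 2 9 4 5 7)(6), which has 2 cycles (counting 1-cycles).

2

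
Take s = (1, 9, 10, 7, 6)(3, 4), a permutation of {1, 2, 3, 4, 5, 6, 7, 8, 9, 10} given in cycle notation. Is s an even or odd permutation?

The cycle lengths are 5, 2, 1, 1, 1.
A cycle is odd iff its length is even; s has 1 even-length cycle, so sgn(s) = (−1)^1 and s is odd.

odd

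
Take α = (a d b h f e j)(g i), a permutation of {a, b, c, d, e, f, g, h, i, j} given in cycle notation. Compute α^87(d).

d lies in the 7-cycle (a d b h f e j).
Powers repeat with period 7 on this cycle, and 87 mod 7 = 3, so α^87(d) = α^3(d).
Advancing 3 steps from d: d → b → h → f.

f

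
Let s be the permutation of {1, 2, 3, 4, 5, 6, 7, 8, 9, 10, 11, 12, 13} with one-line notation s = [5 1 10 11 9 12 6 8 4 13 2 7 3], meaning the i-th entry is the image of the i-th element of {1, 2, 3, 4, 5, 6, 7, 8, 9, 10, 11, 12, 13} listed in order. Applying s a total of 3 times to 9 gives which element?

Tracing 9 → 4 → … returns to 9 after 6 steps, so 9 lies in a 6-cycle (1 5 9 4 11 2).
Stepping 3 places around the cycle: 9 → 4 → 11 → 2.

2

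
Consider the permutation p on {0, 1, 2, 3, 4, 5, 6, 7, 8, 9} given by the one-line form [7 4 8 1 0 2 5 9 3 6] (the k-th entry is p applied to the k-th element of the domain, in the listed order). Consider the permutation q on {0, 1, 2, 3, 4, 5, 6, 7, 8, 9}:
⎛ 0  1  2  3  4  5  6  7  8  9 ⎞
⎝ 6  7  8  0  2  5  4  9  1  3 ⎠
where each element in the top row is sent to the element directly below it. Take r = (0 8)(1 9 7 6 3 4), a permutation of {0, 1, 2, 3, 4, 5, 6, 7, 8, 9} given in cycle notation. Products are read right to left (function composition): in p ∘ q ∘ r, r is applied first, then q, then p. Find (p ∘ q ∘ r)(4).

9

(p ∘ q ∘ r)(4) = p(q(r(4))). r(4) = 1, then q(1) = 7, then p(7) = 9, so the result is 9.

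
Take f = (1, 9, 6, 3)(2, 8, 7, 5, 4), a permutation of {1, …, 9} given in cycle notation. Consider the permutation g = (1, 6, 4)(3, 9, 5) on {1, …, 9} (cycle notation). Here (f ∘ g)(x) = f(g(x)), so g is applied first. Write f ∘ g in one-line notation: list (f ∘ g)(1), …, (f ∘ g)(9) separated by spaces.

3 8 6 9 1 2 5 7 4

For each element, apply g then f: 1 → 6 → 3; 2 → 2 → 8; 3 → 9 → 6; 4 → 1 → 9; 5 → 3 → 1; 6 → 4 → 2; 7 → 7 → 5; 8 → 8 → 7; 9 → 5 → 4.
Collecting the images, f ∘ g = [3 8 6 9 1 2 5 7 4].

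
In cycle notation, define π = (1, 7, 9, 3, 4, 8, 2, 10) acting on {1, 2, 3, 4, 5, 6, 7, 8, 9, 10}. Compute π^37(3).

3 lies in the 8-cycle (1, 7, 9, 3, 4, 8, 2, 10).
Since the cycle has length 8, π^37 acts on it the same as π^5 (37 mod 8 = 5).
Advancing 5 steps from 3: 3 → 4 → 8 → 2 → 10 → 1.

1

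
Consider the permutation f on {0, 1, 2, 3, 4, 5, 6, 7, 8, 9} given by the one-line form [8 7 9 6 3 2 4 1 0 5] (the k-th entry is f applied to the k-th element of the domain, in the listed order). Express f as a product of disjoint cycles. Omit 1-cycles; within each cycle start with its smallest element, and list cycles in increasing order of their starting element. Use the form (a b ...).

(0 8)(1 7)(2 9 5)(3 6 4)

Iterating f from 0 gives 0 → 8 → 0; that is the 2-cycle (0 8).
Continuing from each remaining unvisited element yields (0 8)(1 7)(2 9 5)(3 6 4).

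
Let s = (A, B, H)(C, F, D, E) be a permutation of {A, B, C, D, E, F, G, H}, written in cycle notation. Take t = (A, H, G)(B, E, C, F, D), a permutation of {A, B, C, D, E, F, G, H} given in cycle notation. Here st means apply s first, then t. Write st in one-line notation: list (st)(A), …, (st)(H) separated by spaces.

E G D C F B A H

(st)(x) = t(s(x)). Computing each image: t(s(A)) = t(B) = E, t(s(B)) = t(H) = G, t(s(C)) = t(F) = D, t(s(D)) = t(E) = C, t(s(E)) = t(C) = F, t(s(F)) = t(D) = B, t(s(G)) = t(G) = A, t(s(H)) = t(A) = H.
Hence st = [E G D C F B A H].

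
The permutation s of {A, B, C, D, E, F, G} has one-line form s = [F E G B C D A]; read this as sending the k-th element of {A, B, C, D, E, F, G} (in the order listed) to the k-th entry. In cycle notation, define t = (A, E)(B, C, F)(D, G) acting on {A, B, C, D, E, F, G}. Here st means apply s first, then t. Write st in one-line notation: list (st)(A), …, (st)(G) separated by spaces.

For each element, apply s then t: A → F → B; B → E → A; C → G → D; D → B → C; E → C → F; F → D → G; G → A → E.
Collecting the images, st = [B A D C F G E].

B A D C F G E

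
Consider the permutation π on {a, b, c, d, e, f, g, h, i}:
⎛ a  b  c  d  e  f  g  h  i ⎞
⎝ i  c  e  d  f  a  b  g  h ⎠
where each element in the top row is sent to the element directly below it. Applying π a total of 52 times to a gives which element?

b

Tracing a → i → … returns to a after 8 steps, so a lies in an 8-cycle (a, i, h, g, b, c, e, f).
Powers repeat with period 8 on this cycle, and 52 mod 8 = 4, so π^52(a) = π^4(a).
Stepping 4 places around the cycle: a → i → h → g → b.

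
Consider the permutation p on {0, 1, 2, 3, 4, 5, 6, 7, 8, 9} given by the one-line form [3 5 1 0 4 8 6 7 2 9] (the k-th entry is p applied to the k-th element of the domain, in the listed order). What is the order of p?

4

The disjoint-cycle form of p has cycle lengths 4, 2, 1, 1, 1, 1.
Since disjoint cycles commute, ord(p) = lcm(4, 2) = 4.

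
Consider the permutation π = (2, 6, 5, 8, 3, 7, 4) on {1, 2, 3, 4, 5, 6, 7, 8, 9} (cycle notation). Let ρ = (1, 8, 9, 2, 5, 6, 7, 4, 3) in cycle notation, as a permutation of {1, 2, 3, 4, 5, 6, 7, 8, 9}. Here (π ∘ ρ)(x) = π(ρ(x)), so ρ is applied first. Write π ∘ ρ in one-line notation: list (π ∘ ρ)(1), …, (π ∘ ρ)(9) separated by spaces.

Chase each element through ρ then π: 1 → 8 → 3; 2 → 5 → 8; 3 → 1 → 1; 4 → 3 → 7; 5 → 6 → 5; 6 → 7 → 4; 7 → 4 → 2; 8 → 9 → 9; 9 → 2 → 6.
Collecting the images, π ∘ ρ = [3 8 1 7 5 4 2 9 6].

3 8 1 7 5 4 2 9 6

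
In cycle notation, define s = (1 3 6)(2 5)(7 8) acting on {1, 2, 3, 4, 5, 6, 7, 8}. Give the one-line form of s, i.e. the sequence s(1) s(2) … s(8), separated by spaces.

3 5 6 4 2 1 8 7

Each element maps to the next entry in its cycle (wrapping to the front): 1→3, 2→5, 3→6, 4→4, 5→2, 6→1, 7→8, 8→7.
So the one-line form is 3 5 6 4 2 1 8 7.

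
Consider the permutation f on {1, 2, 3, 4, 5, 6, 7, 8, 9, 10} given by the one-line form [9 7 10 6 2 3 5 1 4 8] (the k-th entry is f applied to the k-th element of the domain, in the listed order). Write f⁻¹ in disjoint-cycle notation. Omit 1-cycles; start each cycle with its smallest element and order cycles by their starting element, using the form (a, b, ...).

(1, 8, 10, 3, 6, 4, 9)(2, 5, 7)

The cycle decomposition of f is (1, 9, 4, 6, 3, 10, 8)(2, 7, 5).
Reversing each cycle (and rotating so the smallest element leads) gives f⁻¹ = (1, 8, 10, 3, 6, 4, 9)(2, 5, 7).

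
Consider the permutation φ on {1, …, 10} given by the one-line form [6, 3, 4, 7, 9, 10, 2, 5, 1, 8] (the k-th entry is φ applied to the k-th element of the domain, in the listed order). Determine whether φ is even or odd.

In disjoint-cycle form the cycle lengths are 6, 4.
A cycle is odd iff its length is even; φ has 2 even-length cycles, so sgn(φ) = (−1)^2 and φ is even.

even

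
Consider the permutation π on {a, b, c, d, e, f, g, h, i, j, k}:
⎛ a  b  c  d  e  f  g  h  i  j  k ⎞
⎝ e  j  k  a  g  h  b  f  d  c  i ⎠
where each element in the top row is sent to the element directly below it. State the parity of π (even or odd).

In disjoint-cycle form the cycle lengths are 9, 2.
A cycle is odd iff its length is even; π has 1 even-length cycle, so sgn(π) = (−1)^1 and π is odd.

odd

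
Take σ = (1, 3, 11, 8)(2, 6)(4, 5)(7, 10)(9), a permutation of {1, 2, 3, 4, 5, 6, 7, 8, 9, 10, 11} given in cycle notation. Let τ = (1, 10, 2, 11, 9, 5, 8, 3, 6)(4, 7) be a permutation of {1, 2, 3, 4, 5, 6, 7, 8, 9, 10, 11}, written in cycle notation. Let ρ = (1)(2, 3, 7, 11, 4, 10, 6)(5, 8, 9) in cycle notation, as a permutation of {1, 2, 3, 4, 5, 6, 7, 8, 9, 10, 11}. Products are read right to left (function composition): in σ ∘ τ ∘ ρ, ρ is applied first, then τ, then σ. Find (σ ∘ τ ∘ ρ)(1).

Chase 1: ρ(1) = 1; τ(1) = 10; σ(10) = 7. Hence (σ ∘ τ ∘ ρ)(1) = 7.

7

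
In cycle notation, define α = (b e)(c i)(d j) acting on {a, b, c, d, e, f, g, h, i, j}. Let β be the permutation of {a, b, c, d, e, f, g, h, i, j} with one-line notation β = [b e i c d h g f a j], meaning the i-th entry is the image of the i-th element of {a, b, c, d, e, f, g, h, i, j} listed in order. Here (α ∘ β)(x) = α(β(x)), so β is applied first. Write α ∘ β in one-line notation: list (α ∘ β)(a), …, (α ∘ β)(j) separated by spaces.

e b c i j h g f a d

Chase each element through β then α: a → b → e; b → e → b; c → i → c; d → c → i; e → d → j; f → h → h; g → g → g; h → f → f; i → a → a; j → j → d.
Collecting the images, α ∘ β = [e b c i j h g f a d].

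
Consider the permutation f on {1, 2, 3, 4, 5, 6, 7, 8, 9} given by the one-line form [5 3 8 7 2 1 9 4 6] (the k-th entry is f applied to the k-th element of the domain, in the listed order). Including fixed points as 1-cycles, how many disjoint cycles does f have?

The cycle decomposition is (1, 5, 2, 3, 8, 4, 7, 9, 6), which has 1 cycle (counting 1-cycles).

1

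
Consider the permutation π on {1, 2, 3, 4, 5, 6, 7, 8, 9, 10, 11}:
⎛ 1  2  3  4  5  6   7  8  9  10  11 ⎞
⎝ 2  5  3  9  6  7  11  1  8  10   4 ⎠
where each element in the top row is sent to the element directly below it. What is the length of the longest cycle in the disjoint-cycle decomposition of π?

Decomposing into disjoint cycles gives (1 2 5 6 7 11 4 9 8); the longest has length 9.

9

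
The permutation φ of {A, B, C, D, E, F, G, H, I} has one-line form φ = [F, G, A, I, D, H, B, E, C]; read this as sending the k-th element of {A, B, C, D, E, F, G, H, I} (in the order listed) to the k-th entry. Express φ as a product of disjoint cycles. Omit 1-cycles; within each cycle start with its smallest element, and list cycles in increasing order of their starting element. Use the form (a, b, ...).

Iterating φ from A gives A → F → H → E → D → I → C → A; that is the 7-cycle (A, F, H, E, D, I, C).
Continuing from each remaining unvisited element yields (A, F, H, E, D, I, C)(B, G).

(A, F, H, E, D, I, C)(B, G)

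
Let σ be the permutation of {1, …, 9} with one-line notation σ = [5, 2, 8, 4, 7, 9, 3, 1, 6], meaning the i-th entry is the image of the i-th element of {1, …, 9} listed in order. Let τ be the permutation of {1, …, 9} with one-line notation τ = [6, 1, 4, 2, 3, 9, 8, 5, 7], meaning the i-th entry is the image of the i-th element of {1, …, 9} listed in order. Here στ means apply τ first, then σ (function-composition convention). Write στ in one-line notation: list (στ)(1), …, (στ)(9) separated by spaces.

(στ)(x) = σ(τ(x)). Computing each image: σ(τ(1)) = σ(6) = 9, σ(τ(2)) = σ(1) = 5, σ(τ(3)) = σ(4) = 4, σ(τ(4)) = σ(2) = 2, σ(τ(5)) = σ(3) = 8, σ(τ(6)) = σ(9) = 6, σ(τ(7)) = σ(8) = 1, σ(τ(8)) = σ(5) = 7, σ(τ(9)) = σ(7) = 3.
Hence στ = [9 5 4 2 8 6 1 7 3].

9 5 4 2 8 6 1 7 3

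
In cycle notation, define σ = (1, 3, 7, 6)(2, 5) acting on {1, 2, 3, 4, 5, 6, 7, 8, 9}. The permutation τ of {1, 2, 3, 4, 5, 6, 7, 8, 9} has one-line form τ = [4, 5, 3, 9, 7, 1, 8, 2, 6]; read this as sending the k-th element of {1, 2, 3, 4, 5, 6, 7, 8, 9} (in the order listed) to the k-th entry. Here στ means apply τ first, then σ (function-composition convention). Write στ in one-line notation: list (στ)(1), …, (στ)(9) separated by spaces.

(στ)(x) = σ(τ(x)). Computing each image: σ(τ(1)) = σ(4) = 4, σ(τ(2)) = σ(5) = 2, σ(τ(3)) = σ(3) = 7, σ(τ(4)) = σ(9) = 9, σ(τ(5)) = σ(7) = 6, σ(τ(6)) = σ(1) = 3, σ(τ(7)) = σ(8) = 8, σ(τ(8)) = σ(2) = 5, σ(τ(9)) = σ(6) = 1.
Hence στ = [4 2 7 9 6 3 8 5 1].

4 2 7 9 6 3 8 5 1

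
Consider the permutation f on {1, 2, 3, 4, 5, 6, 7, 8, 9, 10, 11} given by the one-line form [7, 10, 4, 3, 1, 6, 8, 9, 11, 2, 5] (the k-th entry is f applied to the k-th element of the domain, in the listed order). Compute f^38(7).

9

Tracing 7 → 8 → … returns to 7 after 6 steps, so 7 lies in a 6-cycle (1 7 8 9 11 5).
On a 6-cycle, f^6 is the identity, so f^38 = f^2 there (38 ≡ 2 mod 6).
Stepping 2 places around the cycle: 7 → 8 → 9.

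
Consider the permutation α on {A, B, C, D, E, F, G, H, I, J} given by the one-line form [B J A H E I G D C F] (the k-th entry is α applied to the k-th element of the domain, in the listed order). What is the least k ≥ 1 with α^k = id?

Writing α as disjoint cycles, the cycle lengths are 6, 2, 1, 1.
Since disjoint cycles commute, ord(α) = lcm(6, 2) = 6.

6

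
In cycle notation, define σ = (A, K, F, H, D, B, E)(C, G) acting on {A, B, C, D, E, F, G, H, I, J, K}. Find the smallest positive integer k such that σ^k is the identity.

The disjoint cycles have lengths 7, 2, 1, 1.
Since disjoint cycles commute, ord(σ) = lcm(7, 2) = 14.

14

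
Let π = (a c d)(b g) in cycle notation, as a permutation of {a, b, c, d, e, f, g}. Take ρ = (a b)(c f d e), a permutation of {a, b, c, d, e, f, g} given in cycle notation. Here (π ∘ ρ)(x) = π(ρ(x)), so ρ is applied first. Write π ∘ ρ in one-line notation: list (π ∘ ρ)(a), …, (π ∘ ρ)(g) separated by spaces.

g c f e d a b

(π ∘ ρ)(x) = π(ρ(x)). Computing each image: π(ρ(a)) = π(b) = g, π(ρ(b)) = π(a) = c, π(ρ(c)) = π(f) = f, π(ρ(d)) = π(e) = e, π(ρ(e)) = π(c) = d, π(ρ(f)) = π(d) = a, π(ρ(g)) = π(g) = b.
Hence π ∘ ρ = [g c f e d a b].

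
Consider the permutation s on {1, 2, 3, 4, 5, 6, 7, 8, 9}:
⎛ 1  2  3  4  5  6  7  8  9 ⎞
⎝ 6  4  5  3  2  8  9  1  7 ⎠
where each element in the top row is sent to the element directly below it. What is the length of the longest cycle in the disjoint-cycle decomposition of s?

4

Decomposing into disjoint cycles gives (1 6 8)(2 4 3 5)(7 9); the longest has length 4.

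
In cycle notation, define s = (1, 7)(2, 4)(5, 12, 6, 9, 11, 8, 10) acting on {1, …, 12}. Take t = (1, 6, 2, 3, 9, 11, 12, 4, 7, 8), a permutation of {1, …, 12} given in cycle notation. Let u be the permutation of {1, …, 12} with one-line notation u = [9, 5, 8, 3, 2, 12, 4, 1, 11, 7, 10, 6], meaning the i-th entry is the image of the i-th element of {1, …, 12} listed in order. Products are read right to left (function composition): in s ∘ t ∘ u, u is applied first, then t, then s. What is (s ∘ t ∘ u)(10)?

Chase 10: u(10) = 7; t(7) = 8; s(8) = 10. Hence (s ∘ t ∘ u)(10) = 10.

10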